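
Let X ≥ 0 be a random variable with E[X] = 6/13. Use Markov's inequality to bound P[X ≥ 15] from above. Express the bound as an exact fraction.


μ = E[X] = 6/13, a = 15.
Markov: P[X ≥ 15] ≤ μ/a = (6/13)/15 = 2/65.
Numerically: ≈ 0.03077.
(Since a = 15 > μ = 0.46154, the bound 2/65 is < 1 and informative.)

P[X ≥ 15] ≤ 2/65 ≈ 0.03077.


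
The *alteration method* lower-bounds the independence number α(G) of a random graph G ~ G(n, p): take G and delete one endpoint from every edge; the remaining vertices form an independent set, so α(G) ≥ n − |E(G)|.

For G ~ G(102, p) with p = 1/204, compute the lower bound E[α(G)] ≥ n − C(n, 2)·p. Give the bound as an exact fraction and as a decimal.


E[|E(G)|] = C(102, 2)·p = 5151 · (1/204) = 101/4.
E[α(G)] ≥ n − E[|E(G)|] = 102 − 101/4 = 307/4.
Numerically: ≈ 76.75000.
(This is only a lower bound; the true E[α(G)] may be larger.)

E[α(G)] ≥ 307/4 ≈ 76.75000.


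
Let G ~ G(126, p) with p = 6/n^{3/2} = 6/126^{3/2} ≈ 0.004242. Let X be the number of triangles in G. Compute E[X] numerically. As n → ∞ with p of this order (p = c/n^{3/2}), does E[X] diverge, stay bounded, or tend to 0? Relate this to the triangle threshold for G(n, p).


Number of potential triangles: C(126, 3) = 325500.
Each occurs with probability p³ ≈ (0.004242)³ ≈ 7.634600e-08.
By linearity: E[X] = C(126, 3)·p³ ≈ 325500 · 7.634600e-08 ≈ 0.0249.
Since α = 3/2 > 1, p = c/n^{3/2} = o(1/n) is below the triangle threshold p ~ 1/n. Asymptotically E[X] ~ (c³/6)·n^{3(1−α)} = (6³/6)·n^{-1.5} → 0, so by Markov's inequality G has no triangles w.h.p.

E[X] ≈ 0.0249; in regime p = Θ(1/n^{3/2}) E[X] tends to 0 (below the triangle threshold p ~ 1/n).


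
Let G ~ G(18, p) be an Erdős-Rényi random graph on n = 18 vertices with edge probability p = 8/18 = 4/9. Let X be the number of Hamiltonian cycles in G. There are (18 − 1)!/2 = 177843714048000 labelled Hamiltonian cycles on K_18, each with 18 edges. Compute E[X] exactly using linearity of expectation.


K_18 has (18 − 1)!/2 = 177843714048000 labelled Hamiltonian cycles.
For each such Hamiltonian cycle H, let X_H = 1 if all 18 edges of H are present in G. Then P[X_H = 1] = p^{18} = (4/9)^{18} = 68719476736/150094635296999121.
By linearity: E[X] = Σ_H E[X_H] = 177843714048000 · p^{18} = 177843714048000 · 68719476736/150094635296999121 = 16764508875398316032000/205891132094649.
Numerically: E[X] ≈ 8.142e+07.

E[X] = 177843714048000 · (4/9)^{18} = 16764508875398316032000/205891132094649 ≈ 8.142e+07.


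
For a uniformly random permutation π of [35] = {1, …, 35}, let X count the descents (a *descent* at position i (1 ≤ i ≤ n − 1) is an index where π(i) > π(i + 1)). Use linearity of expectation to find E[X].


Write X = Σ X_I over i = 1, …, 34, with X_I the indicator of one descent.
There are 34 indicators.
For each fixed i, the pair (π(i), π(i+1)) is a uniformly random ordered pair of distinct values from {1, …, 35}; by symmetry P[π(i) > π(i+1)] = 1/2.
By linearity: E[X] = 34 · (1/2) = (35 − 1) · (1/2) = 17 ≈ 17.0000.

E[X] = 17 = 17.0000.


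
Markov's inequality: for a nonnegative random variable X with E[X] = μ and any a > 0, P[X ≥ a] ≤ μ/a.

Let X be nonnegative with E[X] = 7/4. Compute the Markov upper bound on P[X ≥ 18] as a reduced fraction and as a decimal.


μ = E[X] = 7/4, a = 18.
Markov: P[X ≥ 18] ≤ μ/a = (7/4)/18 = 7/72.
Numerically: ≈ 0.09722.
(Since a = 18 > μ = 1.75000, the bound 7/72 is < 1 and informative.)

P[X ≥ 18] ≤ 7/72 ≈ 0.09722.


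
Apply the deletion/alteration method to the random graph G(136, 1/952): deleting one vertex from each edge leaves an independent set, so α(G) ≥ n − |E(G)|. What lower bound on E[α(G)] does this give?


E[|E(G)|] = C(136, 2)·p = 9180 · (1/952) = 135/14.
E[α(G)] ≥ n − E[|E(G)|] = 136 − 135/14 = 1769/14.
Numerically: ≈ 126.35714.
(This is only a lower bound; the true E[α(G)] may be larger.)

E[α(G)] ≥ 1769/14 ≈ 126.35714.


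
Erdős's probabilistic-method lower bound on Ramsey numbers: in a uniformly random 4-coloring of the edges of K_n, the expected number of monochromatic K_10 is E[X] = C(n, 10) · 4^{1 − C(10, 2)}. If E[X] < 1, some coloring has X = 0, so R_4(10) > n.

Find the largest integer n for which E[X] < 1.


We need C(n, 10) · 4^{1 − 45} < 1, i.e. C(n, 10) < 4^{45 − 1} = 309485009821345068724781056.
Check values of n near the boundary:
  n = 2018: C(2018, 10) = 301820606687612220663963508; 301820606687612220663963508 < 309485009821345068724781056? YES
  n = 2019: C(2019, 10) = 303322949179835278009229628; 303322949179835278009229628 < 309485009821345068724781056? YES
  n = 2020: C(2020, 10) = 304832018578739931133653656; 304832018578739931133653656 < 309485009821345068724781056? YES
  n = 2021: C(2021, 10) = 306347841644770462864800616; 306347841644770462864800616 < 309485009821345068724781056? YES
  n = 2022: C(2022, 10) = 307870445231474093395937796; 307870445231474093395937796 < 309485009821345068724781056? YES
  n = 2023: C(2023, 10) = 309399856285778485315440716; 309399856285778485315440716 < 309485009821345068724781056? YES
  n = 2024: C(2024, 10) = 310936101848269937576192656; 310936101848269937576192656 < 309485009821345068724781056? NO
  n = 2025: C(2025, 10) = 312479209053472269772600560; 312479209053472269772600560 < 309485009821345068724781056? NO
  n = 2026: C(2026, 10) = 314029205130126398094885285; 314029205130126398094885285 < 309485009821345068724781056? NO
The largest n with C(n, 10) < 309485009821345068724781056 is n = 2023 (where E[X] = 77349964071444621328860179/77371252455336267181195264 ≈ 1.000). Hence R_4(10) > 2023, i.e. R_4(10) ≥ 2024.

Largest n = 2023; hence R_4(10) > 2023.


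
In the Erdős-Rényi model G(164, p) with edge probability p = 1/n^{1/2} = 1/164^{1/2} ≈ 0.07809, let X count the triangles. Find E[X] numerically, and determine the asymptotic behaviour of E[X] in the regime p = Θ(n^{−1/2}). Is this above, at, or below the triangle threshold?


Number of potential triangles: C(164, 3) = 721764.
Each occurs with probability p³ ≈ (0.07809)³ ≈ 4.761395e-04.
By linearity: E[X] = C(164, 3)·p³ ≈ 721764 · 4.761395e-04 ≈ 343.6604.
Since α = 1/2 < 1, p = c/n^{1/2} ≫ 1/n is above the triangle threshold p ~ 1/n. Asymptotically E[X] ~ (c³/6)·n^{3(1−α)} = (1³/6)·n^{1.5} → ∞; triangles are abundant w.h.p.

E[X] ≈ 343.6604; in regime p = Θ(1/n^{1/2}) E[X] diverges (above the triangle threshold p ~ 1/n).


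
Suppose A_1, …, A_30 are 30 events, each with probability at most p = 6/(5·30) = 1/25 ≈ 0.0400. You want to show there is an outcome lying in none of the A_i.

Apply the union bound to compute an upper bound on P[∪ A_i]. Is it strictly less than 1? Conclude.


Union bound: P[∪_{i=1}^{30} A_i] ≤ Σ_i P[A_i] ≤ 30·p = 30·(1/25) = 6/5.
Numerically: 6/5 ≈ 1.2000.
Is 6/5 < 1? NO.
Since the bound 6/5 is ≥ 1, the union bound is uninformative here; it does NOT by itself certify existence.

30·p = 6/5 ≈ 1.2000; existence NOT certified by the union bound.


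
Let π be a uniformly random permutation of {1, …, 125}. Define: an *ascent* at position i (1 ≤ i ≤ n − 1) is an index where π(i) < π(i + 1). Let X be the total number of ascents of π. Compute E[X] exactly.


Write X = Σ X_I over i = 1, …, 124, with X_I the indicator of one ascent.
There are 124 indicators.
For each fixed i, the pair (π(i), π(i+1)) is a uniformly random ordered pair of distinct values from {1, …, 125}; by symmetry P[π(i) < π(i+1)] = 1/2.
By linearity: E[X] = 124 · (1/2) = (125 − 1) · (1/2) = 62 ≈ 62.00000.

E[X] = 62 = 62.00000.


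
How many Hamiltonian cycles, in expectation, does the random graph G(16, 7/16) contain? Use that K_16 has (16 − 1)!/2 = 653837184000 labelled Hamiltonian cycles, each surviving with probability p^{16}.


K_16 has (16 − 1)!/2 = 653837184000 labelled Hamiltonian cycles.
For each such Hamiltonian cycle H, let X_H = 1 if all 16 edges of H are present in G. Then P[X_H = 1] = p^{16} = (7/16)^{16} = 33232930569601/18446744073709551616.
By linearity: E[X] = Σ_H E[X_H] = 653837184000 · p^{16} = 653837184000 · 33232930569601/18446744073709551616 = 21219654042671322112875/18014398509481984.
Numerically: E[X] ≈ 1.18e+06.

E[X] = 653837184000 · (7/16)^{16} = 21219654042671322112875/18014398509481984 ≈ 1.18e+06.


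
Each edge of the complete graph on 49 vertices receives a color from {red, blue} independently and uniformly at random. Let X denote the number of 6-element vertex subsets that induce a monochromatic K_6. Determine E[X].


Let X = Σ_S X_S over the C(49, 6) = 13983816 subsets S of size 6, where X_S = 1 if the K_6 on S is monochromatic.
For a fixed S, the K_6 on S has C(6, 2) = 15 edges. P[all 15 edges red] = (1/2)^15, and likewise for blue, so P[monochromatic] = 2·(1/2)^15 = 2^{1 − 15} = 1/16384.
Summing: E[X] = C(49, 6) · 2^{1 − 15} = 13983816 · 1/16384 = 1747977/2048.
Numerically: E[X] ≈ 853.5044.

E[X] = C(49,6)·2^(1−C(6,2)) = 1747977/2048 ≈ 853.5044.


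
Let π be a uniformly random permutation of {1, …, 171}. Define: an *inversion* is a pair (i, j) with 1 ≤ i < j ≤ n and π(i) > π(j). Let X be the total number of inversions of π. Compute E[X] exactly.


Write X = Σ X_I over the C(171, 2) = 14535 pairs i < j, with X_I the indicator of one inversion.
There are 14535 indicators.
For each fixed pair i < j, the values π(i) and π(j) are two distinct elements of {1, …, 171} in uniformly random order; by symmetry P[π(i) > π(j)] = 1/2.
By linearity: E[X] = 14535 · (1/2) = C(171, 2) · (1/2) = 14535/2 = 14535/2 ≈ 7267.50000.

E[X] = 14535/2 = 7267.50000.


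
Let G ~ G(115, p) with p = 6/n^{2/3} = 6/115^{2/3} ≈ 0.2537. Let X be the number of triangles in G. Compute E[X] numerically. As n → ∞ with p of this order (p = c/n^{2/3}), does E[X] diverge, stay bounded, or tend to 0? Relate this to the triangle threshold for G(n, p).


Number of potential triangles: C(115, 3) = 246905.
Each occurs with probability p³ ≈ (0.2537)³ ≈ 1.633270e-02.
By linearity: E[X] = C(115, 3)·p³ ≈ 246905 · 1.633270e-02 ≈ 4032.6261.
Since α = 2/3 < 1, p = c/n^{2/3} ≫ 1/n is above the triangle threshold p ~ 1/n. Asymptotically E[X] ~ (c³/6)·n^{3(1−α)} = (6³/6)·n^{1} → ∞; triangles are abundant w.h.p.

E[X] ≈ 4032.6261; in regime p = Θ(1/n^{2/3}) E[X] diverges (above the triangle threshold p ~ 1/n).


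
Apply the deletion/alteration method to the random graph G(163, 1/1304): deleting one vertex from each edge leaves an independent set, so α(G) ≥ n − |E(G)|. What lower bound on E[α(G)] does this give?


E[|E(G)|] = C(163, 2)·p = 13203 · (1/1304) = 81/8.
E[α(G)] ≥ n − E[|E(G)|] = 163 − 81/8 = 1223/8.
Numerically: ≈ 152.8750.
(This is only a lower bound; the true E[α(G)] may be larger.)

E[α(G)] ≥ 1223/8 ≈ 152.8750.


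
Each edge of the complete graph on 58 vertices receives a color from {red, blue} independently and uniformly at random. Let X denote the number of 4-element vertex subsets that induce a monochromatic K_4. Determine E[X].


Let X = Σ_S X_S over the C(58, 4) = 424270 subsets S of size 4, where X_S = 1 if the K_4 on S is monochromatic.
For a fixed S, the K_4 on S has C(4, 2) = 6 edges. P[all 6 edges red] = (1/2)^6, and likewise for blue, so P[monochromatic] = 2·(1/2)^6 = 2^{1 − 6} = 1/32.
Summing: E[X] = C(58, 4) · 2^{1 − 6} = 424270 · 1/32 = 212135/16.
Numerically: E[X] ≈ 13258.437500.

E[X] = C(58,4)·2^(1−C(4,2)) = 212135/16 ≈ 13258.437500.


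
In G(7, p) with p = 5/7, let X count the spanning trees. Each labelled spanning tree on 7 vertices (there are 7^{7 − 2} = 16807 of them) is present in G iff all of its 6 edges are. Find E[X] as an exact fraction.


K_7 has 7^{7 − 2} = 16807 labelled spanning trees.
For each such spanning tree H, let X_H = 1 if all 6 edges of H are present in G. Then P[X_H = 1] = p^{6} = (5/7)^{6} = 15625/117649.
By linearity: E[X] = Σ_H E[X_H] = 16807 · p^{6} = 16807 · 15625/117649 = 15625/7.
Numerically: E[X] ≈ 2232.14.

E[X] = 16807 · (5/7)^{6} = 15625/7 ≈ 2232.14.


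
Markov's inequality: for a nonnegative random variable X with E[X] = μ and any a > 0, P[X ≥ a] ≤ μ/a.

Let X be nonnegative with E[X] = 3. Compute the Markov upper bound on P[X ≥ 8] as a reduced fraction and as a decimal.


μ = E[X] = 3, a = 8.
Markov: P[X ≥ 8] ≤ μ/a = (3)/8 = 3/8.
Numerically: ≈ 0.3750.
(Since a = 8 > μ = 3.0000, the bound 3/8 is < 1 and informative.)

P[X ≥ 8] ≤ 3/8 ≈ 0.3750.


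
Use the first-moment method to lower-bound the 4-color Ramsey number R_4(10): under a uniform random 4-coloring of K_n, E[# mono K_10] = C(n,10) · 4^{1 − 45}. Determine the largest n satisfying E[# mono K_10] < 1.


We need C(n, 10) · 4^{1 − 45} < 1, i.e. C(n, 10) < 4^{45 − 1} = 309485009821345068724781056.
Check values of n near the boundary:
  n = 2020: C(2020, 10) = 304832018578739931133653656; 304832018578739931133653656 < 309485009821345068724781056? YES
  n = 2021: C(2021, 10) = 306347841644770462864800616; 306347841644770462864800616 < 309485009821345068724781056? YES
  n = 2022: C(2022, 10) = 307870445231474093395937796; 307870445231474093395937796 < 309485009821345068724781056? YES
  n = 2023: C(2023, 10) = 309399856285778485315440716; 309399856285778485315440716 < 309485009821345068724781056? YES
  n = 2024: C(2024, 10) = 310936101848269937576192656; 310936101848269937576192656 < 309485009821345068724781056? NO
The largest n with C(n, 10) < 309485009821345068724781056 is n = 2023 (where E[X] = 77349964071444621328860179/77371252455336267181195264 ≈ 0.9997249). Hence R_4(10) > 2023, i.e. R_4(10) ≥ 2024.

Largest n = 2023; hence R_4(10) > 2023.


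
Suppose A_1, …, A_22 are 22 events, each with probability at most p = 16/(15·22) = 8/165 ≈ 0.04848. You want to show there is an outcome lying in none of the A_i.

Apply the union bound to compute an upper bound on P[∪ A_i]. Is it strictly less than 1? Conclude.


Union bound: P[∪_{i=1}^{22} A_i] ≤ Σ_i P[A_i] ≤ 22·p = 22·(8/165) = 16/15.
Numerically: 16/15 ≈ 1.06667.
Is 16/15 < 1? NO.
Since the bound 16/15 is ≥ 1, the union bound is uninformative here; it does NOT by itself certify existence.

22·p = 16/15 ≈ 1.06667; existence NOT certified by the union bound.


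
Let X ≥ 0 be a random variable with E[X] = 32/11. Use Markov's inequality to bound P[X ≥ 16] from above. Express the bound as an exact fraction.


μ = E[X] = 32/11, a = 16.
Markov: P[X ≥ 16] ≤ μ/a = (32/11)/16 = 2/11.
Numerically: ≈ 0.182.
(Since a = 16 > μ = 2.909, the bound 2/11 is < 1 and informative.)

P[X ≥ 16] ≤ 2/11 ≈ 0.182.


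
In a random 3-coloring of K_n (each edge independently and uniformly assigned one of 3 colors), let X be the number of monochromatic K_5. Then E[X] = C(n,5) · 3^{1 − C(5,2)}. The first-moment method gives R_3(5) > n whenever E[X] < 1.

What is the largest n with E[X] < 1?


We need C(n, 5) · 3^{1 − 10} < 1, i.e. C(n, 5) < 3^{10 − 1} = 19683.
Check values of n near the boundary:
  n = 14: C(14, 5) = 2002; 2002 < 19683? YES
  n = 15: C(15, 5) = 3003; 3003 < 19683? YES
  n = 16: C(16, 5) = 4368; 4368 < 19683? YES
  n = 17: C(17, 5) = 6188; 6188 < 19683? YES
  n = 18: C(18, 5) = 8568; 8568 < 19683? YES
  n = 19: C(19, 5) = 11628; 11628 < 19683? YES
  n = 20: C(20, 5) = 15504; 15504 < 19683? YES
  n = 21: C(21, 5) = 20349; 20349 < 19683? NO
  n = 22: C(22, 5) = 26334; 26334 < 19683? NO
The largest n with C(n, 5) < 19683 is n = 20 (where E[X] = 5168/6561 ≈ 0.788). Hence R_3(5) > 20, i.e. R_3(5) ≥ 21.

Largest n = 20; hence R_3(5) > 20.


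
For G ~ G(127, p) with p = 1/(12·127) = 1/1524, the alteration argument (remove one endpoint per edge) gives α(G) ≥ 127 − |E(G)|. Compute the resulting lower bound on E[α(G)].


E[|E(G)|] = C(127, 2)·p = 8001 · (1/1524) = 21/4.
E[α(G)] ≥ n − E[|E(G)|] = 127 − 21/4 = 487/4.
Numerically: ≈ 121.75000.
(This is only a lower bound; the true E[α(G)] may be larger.)

E[α(G)] ≥ 487/4 ≈ 121.75000.


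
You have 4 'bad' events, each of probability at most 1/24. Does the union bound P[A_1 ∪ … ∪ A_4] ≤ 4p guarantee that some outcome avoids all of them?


Union bound: P[∪_{i=1}^{4} A_i] ≤ Σ_i P[A_i] ≤ 4·p = 4·(1/24) = 1/6.
Numerically: 1/6 ≈ 0.1667.
Is 1/6 < 1? YES.
Since P[∪ A_i] ≤ 1/6 < 1, the complement has P[∩ A_i^c] ≥ 1 − 1/6 = 5/6 > 0, so some outcome avoids every A_i.

4·p = 1/6 ≈ 0.1667; existence CERTIFIED by the union bound.


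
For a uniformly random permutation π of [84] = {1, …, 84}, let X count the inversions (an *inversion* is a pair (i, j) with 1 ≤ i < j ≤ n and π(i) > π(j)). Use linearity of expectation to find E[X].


Write X = Σ X_I over the C(84, 2) = 3486 pairs i < j, with X_I the indicator of one inversion.
There are 3486 indicators.
For each fixed pair i < j, the values π(i) and π(j) are two distinct elements of {1, …, 84} in uniformly random order; by symmetry P[π(i) > π(j)] = 1/2.
By linearity: E[X] = 3486 · (1/2) = C(84, 2) · (1/2) = 3486/2 = 1743 ≈ 1743.0000.

E[X] = 1743 = 1743.0000.


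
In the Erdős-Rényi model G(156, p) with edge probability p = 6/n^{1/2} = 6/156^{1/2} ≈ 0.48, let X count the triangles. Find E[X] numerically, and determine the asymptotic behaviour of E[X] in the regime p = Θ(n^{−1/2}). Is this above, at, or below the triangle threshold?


Number of potential triangles: C(156, 3) = 620620.
Each occurs with probability p³ ≈ (0.48)³ ≈ 1.10858e-01.
By linearity: E[X] = C(156, 3)·p³ ≈ 620620 · 1.10858e-01 ≈ 68800.663.
Since α = 1/2 < 1, p = c/n^{1/2} ≫ 1/n is above the triangle threshold p ~ 1/n. Asymptotically E[X] ~ (c³/6)·n^{3(1−α)} = (6³/6)·n^{1.5} → ∞; triangles are abundant w.h.p.

E[X] ≈ 68800.663; in regime p = Θ(1/n^{1/2}) E[X] diverges (above the triangle threshold p ~ 1/n).


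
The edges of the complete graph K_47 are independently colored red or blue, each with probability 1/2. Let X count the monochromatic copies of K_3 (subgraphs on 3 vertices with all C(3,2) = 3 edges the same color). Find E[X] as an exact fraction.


Let X = Σ_S X_S over the C(47, 3) = 16215 subsets S of size 3, where X_S = 1 if the K_3 on S is monochromatic.
For a fixed S, the K_3 on S has C(3, 2) = 3 edges. P[all 3 edges red] = (1/2)^3, and likewise for blue, so P[monochromatic] = 2·(1/2)^3 = 2^{1 − 3} = 1/4.
Summing: E[X] = C(47, 3) · 2^{1 − 3} = 16215 · 1/4 = 16215/4.
Numerically: E[X] ≈ 4053.750000.

E[X] = C(47,3)·2^(1−C(3,2)) = 16215/4 ≈ 4053.750000.


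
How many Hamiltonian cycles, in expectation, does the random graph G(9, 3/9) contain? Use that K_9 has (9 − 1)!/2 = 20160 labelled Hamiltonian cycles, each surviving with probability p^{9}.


K_9 has (9 − 1)!/2 = 20160 labelled Hamiltonian cycles.
For each such Hamiltonian cycle H, let X_H = 1 if all 9 edges of H are present in G. Then P[X_H = 1] = p^{9} = (1/3)^{9} = 1/19683.
Summing the indicators: E[X] = Σ_H E[X_H] = 20160 · p^{9} = 20160 · 1/19683 = 2240/2187.
Numerically: E[X] ≈ 1.024.

E[X] = 20160 · (1/3)^{9} = 2240/2187 ≈ 1.024.


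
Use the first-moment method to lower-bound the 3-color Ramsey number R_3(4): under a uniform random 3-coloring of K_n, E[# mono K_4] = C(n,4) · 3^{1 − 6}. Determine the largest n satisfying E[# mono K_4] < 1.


We need C(n, 4) · 3^{1 − 6} < 1, i.e. C(n, 4) < 3^{6 − 1} = 243.
Check values of n near the boundary:
  n = 8: C(8, 4) = 70; 70 < 243? YES
  n = 9: C(9, 4) = 126; 126 < 243? YES
  n = 10: C(10, 4) = 210; 210 < 243? YES
  n = 11: C(11, 4) = 330; 330 < 243? NO
  n = 12: C(12, 4) = 495; 495 < 243? NO
The largest n with C(n, 4) < 243 is n = 10 (where E[X] = 70/81 ≈ 0.86420). Hence R_3(4) > 10, i.e. R_3(4) ≥ 11.

Largest n = 10; hence R_3(4) > 10.


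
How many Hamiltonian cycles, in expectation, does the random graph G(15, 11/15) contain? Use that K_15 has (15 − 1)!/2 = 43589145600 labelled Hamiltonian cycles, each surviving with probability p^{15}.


K_15 has (15 − 1)!/2 = 43589145600 labelled Hamiltonian cycles.
For each such Hamiltonian cycle H, let X_H = 1 if all 15 edges of H are present in G. Then P[X_H = 1] = p^{15} = (11/15)^{15} = 4177248169415651/437893890380859375.
By linearity: E[X] = Σ_H E[X_H] = 43589145600 · p^{15} = 43589145600 · 4177248169415651/437893890380859375 = 29972457393249757754368/72081298828125.
Numerically: E[X] ≈ 4.1581e+08.

E[X] = 43589145600 · (11/15)^{15} = 29972457393249757754368/72081298828125 ≈ 4.1581e+08.


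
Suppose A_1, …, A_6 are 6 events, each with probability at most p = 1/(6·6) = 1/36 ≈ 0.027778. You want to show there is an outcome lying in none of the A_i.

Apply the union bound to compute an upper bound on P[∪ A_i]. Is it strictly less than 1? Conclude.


Union bound: P[∪_{i=1}^{6} A_i] ≤ Σ_i P[A_i] ≤ 6·p = 6·(1/36) = 1/6.
Numerically: 1/6 ≈ 0.166667.
Is 1/6 < 1? YES.
Since P[∪ A_i] ≤ 1/6 < 1, the complement has P[∩ A_i^c] ≥ 1 − 1/6 = 5/6 > 0, so some outcome avoids every A_i.

6·p = 1/6 ≈ 0.166667; existence CERTIFIED by the union bound.


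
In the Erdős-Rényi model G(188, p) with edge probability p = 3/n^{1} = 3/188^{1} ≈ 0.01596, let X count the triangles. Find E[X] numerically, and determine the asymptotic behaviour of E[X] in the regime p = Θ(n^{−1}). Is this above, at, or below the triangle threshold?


Number of potential triangles: C(188, 3) = 1089836.
Each occurs with probability p³ ≈ (0.01596)³ ≈ 4.063406e-06.
By linearity: E[X] = C(188, 3)·p³ ≈ 1089836 · 4.063406e-06 ≈ 4.4284.
Here α = 1, so p = 3/n is exactly at the triangle threshold p ~ 1/n. Asymptotically E[X] → c³/6 = 3³/6 = 9/2 ≈ 4.5000, a bounded constant. In this regime the triangle count is asymptotically Poisson(c³/6).

E[X] ≈ 4.4284; in regime p = Θ(1/n^{1}) E[X] stays bounded (at the triangle threshold p ~ 1/n).


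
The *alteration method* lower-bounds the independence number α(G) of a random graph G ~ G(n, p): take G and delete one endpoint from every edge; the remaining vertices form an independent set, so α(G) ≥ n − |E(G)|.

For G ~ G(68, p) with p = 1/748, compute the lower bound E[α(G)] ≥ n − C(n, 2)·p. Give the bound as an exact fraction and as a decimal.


E[|E(G)|] = C(68, 2)·p = 2278 · (1/748) = 67/22.
E[α(G)] ≥ n − E[|E(G)|] = 68 − 67/22 = 1429/22.
Numerically: ≈ 64.955.
(This is only a lower bound; the true E[α(G)] may be larger.)

E[α(G)] ≥ 1429/22 ≈ 64.955.


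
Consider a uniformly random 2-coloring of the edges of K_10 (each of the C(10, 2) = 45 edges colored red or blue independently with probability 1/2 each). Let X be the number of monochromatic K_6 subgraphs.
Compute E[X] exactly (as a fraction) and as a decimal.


Let X = Σ_S X_S over the C(10, 6) = 210 subsets S of size 6, where X_S = 1 if the K_6 on S is monochromatic.
For a fixed S, the K_6 on S has C(6, 2) = 15 edges. P[all 15 edges red] = (1/2)^15, and likewise for blue, so P[monochromatic] = 2·(1/2)^15 = 2^{1 − 15} = 1/16384.
By linearity: E[X] = C(10, 6) · 2^{1 − 15} = 210 · 1/16384 = 105/8192.
Numerically: E[X] ≈ 0.01282.

E[X] = C(10,6)·2^(1−C(6,2)) = 105/8192 ≈ 0.01282.


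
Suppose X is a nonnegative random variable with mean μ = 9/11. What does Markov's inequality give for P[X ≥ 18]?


μ = E[X] = 9/11, a = 18.
Markov: P[X ≥ 18] ≤ μ/a = (9/11)/18 = 1/22.
Numerically: ≈ 0.045.
(Since a = 18 > μ = 0.818, the bound 1/22 is < 1 and informative.)

P[X ≥ 18] ≤ 1/22 ≈ 0.045.


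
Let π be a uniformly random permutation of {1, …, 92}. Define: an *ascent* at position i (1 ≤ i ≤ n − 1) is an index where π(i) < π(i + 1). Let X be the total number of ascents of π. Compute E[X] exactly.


Write X = Σ X_I over i = 1, …, 91, with X_I the indicator of one ascent.
There are 91 indicators.
For each fixed i, the pair (π(i), π(i+1)) is a uniformly random ordered pair of distinct values from {1, …, 92}; by symmetry P[π(i) < π(i+1)] = 1/2.
By linearity: E[X] = 91 · (1/2) = (92 − 1) · (1/2) = 91/2 ≈ 45.500000.

E[X] = 91/2 = 45.500000.


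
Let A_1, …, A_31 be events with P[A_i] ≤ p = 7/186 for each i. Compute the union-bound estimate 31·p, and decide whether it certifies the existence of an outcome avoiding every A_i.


Union bound: P[∪_{i=1}^{31} A_i] ≤ Σ_i P[A_i] ≤ 31·p = 31·(7/186) = 7/6.
Numerically: 7/6 ≈ 1.16667.
Is 7/6 < 1? NO.
Since the bound 7/6 is ≥ 1, the union bound is uninformative here; it does NOT by itself certify existence.

31·p = 7/6 ≈ 1.16667; existence NOT certified by the union bound.


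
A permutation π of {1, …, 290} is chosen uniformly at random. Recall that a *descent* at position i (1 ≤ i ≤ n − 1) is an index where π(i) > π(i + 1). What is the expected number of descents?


Write X = Σ X_I over i = 1, …, 289, with X_I the indicator of one descent.
There are 289 indicators.
For each fixed i, the pair (π(i), π(i+1)) is a uniformly random ordered pair of distinct values from {1, …, 290}; by symmetry P[π(i) > π(i+1)] = 1/2.
By linearity: E[X] = 289 · (1/2) = (290 − 1) · (1/2) = 289/2 ≈ 144.50000.

E[X] = 289/2 = 144.50000.


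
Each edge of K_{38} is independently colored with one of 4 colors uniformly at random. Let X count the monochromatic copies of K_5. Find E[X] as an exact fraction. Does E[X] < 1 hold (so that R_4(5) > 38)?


E[X] = C(38, 5) · 4^{1 − 10} = 501942 · 4^{−9} = 501942/262144.
As a reduced fraction: E[X] = 250971/131072 ≈ 1.9148.
Is E[X] < 1? NO.
Since E[X] ≥ 1, the first-moment bound is inconclusive at n = 38; it does NOT by itself certify R_4(5) > 38.

E[X] = 250971/131072 ≈ 1.9148; E[X] ≥ 1; first-moment method inconclusive here.


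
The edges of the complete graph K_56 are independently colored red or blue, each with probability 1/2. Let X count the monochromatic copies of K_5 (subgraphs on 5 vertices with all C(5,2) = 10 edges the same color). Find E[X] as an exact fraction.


Let X = Σ_S X_S over the C(56, 5) = 3819816 subsets S of size 5, where X_S = 1 if the K_5 on S is monochromatic.
For a fixed S, the K_5 on S has C(5, 2) = 10 edges. P[all 10 edges red] = (1/2)^10, and likewise for blue, so P[monochromatic] = 2·(1/2)^10 = 2^{1 − 10} = 1/512.
Summing: E[X] = C(56, 5) · 2^{1 − 10} = 3819816 · 1/512 = 477477/64.
Numerically: E[X] ≈ 7460.578125.

E[X] = C(56,5)·2^(1−C(5,2)) = 477477/64 ≈ 7460.578125.


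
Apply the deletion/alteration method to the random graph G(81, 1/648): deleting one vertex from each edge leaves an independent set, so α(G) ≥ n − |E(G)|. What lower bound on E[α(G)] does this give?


E[|E(G)|] = C(81, 2)·p = 3240 · (1/648) = 5.
E[α(G)] ≥ n − E[|E(G)|] = 81 − 5 = 76.
Numerically: ≈ 76.000000.
(This is only a lower bound; the true E[α(G)] may be larger.)

E[α(G)] ≥ 76 ≈ 76.000000.


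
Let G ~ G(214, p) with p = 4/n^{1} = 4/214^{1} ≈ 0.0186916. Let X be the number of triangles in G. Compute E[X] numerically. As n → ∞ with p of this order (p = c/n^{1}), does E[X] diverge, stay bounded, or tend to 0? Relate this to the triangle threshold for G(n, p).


Number of potential triangles: C(214, 3) = 1610564.
Each occurs with probability p³ ≈ (0.0186916)³ ≈ 6.53038302e-06.
By linearity: E[X] = C(214, 3)·p³ ≈ 1610564 · 6.53038302e-06 ≈ 10.517600.
Here α = 1, so p = 4/n is exactly at the triangle threshold p ~ 1/n. Asymptotically E[X] → c³/6 = 4³/6 = 32/3 ≈ 10.666667, a bounded constant. In this regime the triangle count is asymptotically Poisson(c³/6).

E[X] ≈ 10.517600; in regime p = Θ(1/n^{1}) E[X] stays bounded (at the triangle threshold p ~ 1/n).


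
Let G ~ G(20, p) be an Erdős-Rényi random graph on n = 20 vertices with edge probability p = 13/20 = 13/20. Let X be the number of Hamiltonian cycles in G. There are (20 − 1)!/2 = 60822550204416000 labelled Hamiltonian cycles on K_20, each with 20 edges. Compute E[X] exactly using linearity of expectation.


K_20 has (20 − 1)!/2 = 60822550204416000 labelled Hamiltonian cycles.
For each such Hamiltonian cycle H, let X_H = 1 if all 20 edges of H are present in G. Then P[X_H = 1] = p^{20} = (13/20)^{20} = 19004963774880799438801/104857600000000000000000000.
By linearity: E[X] = Σ_H E[X_H] = 60822550204416000 · p^{20} = 60822550204416000 · 19004963774880799438801/104857600000000000000000000 = 282209561360057334695429506990221/25600000000000000000.
Numerically: E[X] ≈ 1.10238e+13.

E[X] = 60822550204416000 · (13/20)^{20} = 282209561360057334695429506990221/25600000000000000000 ≈ 1.10238e+13.


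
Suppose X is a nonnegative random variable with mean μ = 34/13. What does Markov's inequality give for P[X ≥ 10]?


μ = E[X] = 34/13, a = 10.
Markov: P[X ≥ 10] ≤ μ/a = (34/13)/10 = 17/65.
Numerically: ≈ 0.261538.
(Since a = 10 > μ = 2.615385, the bound 17/65 is < 1 and informative.)

P[X ≥ 10] ≤ 17/65 ≈ 0.261538.


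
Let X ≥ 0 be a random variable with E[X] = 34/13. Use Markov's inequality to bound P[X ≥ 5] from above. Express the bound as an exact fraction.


μ = E[X] = 34/13, a = 5.
Markov: P[X ≥ 5] ≤ μ/a = (34/13)/5 = 34/65.
Numerically: ≈ 0.523077.
(Since a = 5 > μ = 2.615385, the bound 34/65 is < 1 and informative.)

P[X ≥ 5] ≤ 34/65 ≈ 0.523077.


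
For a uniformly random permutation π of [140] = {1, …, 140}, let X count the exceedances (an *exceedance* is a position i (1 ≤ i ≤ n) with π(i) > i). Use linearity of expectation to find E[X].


Write X = Σ_{i=1}^{140} X_i, where X_i = 1_{π(i) > i}.
For each fixed i, π(i) is uniform over {1, …, 140} (marginal of a uniform permutation), so P[π(i) > i] = (n − i)/n. Summing: Σ_{i=1}^{140} (n − i)/n = (0 + 1 + … + 139)/140 = 140(140 − 1)/(2·140) = (140 − 1)/2.
Hence E[X] = Σ_{i=1}^{140} (140 − i)/140 = 139/2 ≈ 69.5000.

E[X] = 139/2 = 69.5000.


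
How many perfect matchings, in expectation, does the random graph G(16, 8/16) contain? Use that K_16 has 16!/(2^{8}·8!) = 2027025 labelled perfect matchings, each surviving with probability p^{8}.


K_16 has 16!/(2^{8}·8!) = 2027025 labelled perfect matchings.
For each such perfect matching H, let X_H = 1 if all 8 edges of H are present in G. Then P[X_H = 1] = p^{8} = (1/2)^{8} = 1/256.
Summing the indicators: E[X] = Σ_H E[X_H] = 2027025 · p^{8} = 2027025 · 1/256 = 2027025/256.
Numerically: E[X] ≈ 7918.

E[X] = 2027025 · (1/2)^{8} = 2027025/256 ≈ 7918.


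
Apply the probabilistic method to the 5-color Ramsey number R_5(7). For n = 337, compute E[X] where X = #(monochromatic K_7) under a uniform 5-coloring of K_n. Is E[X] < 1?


E[X] = C(337, 7) · 5^{1 − 21} = 91989916924632 · 5^{−20} = 91989916924632/95367431640625.
As a reduced fraction: E[X] = 91989916924632/95367431640625 ≈ 0.9646.
Is E[X] < 1? YES.
Since E[X] < 1, there exists a 5-coloring of K_{337} with no monochromatic K_7; hence R_5(7) > 337.

E[X] = 91989916924632/95367431640625 ≈ 0.9646; E[X] < 1, so R_5(7) > 337.


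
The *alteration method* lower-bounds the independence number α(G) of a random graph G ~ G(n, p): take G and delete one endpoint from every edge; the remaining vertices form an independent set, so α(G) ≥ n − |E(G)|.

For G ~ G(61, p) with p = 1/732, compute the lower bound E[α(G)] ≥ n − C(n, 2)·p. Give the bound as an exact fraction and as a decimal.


E[|E(G)|] = C(61, 2)·p = 1830 · (1/732) = 5/2.
E[α(G)] ≥ n − E[|E(G)|] = 61 − 5/2 = 117/2.
Numerically: ≈ 58.500000.
(This is only a lower bound; the true E[α(G)] may be larger.)

E[α(G)] ≥ 117/2 ≈ 58.500000.


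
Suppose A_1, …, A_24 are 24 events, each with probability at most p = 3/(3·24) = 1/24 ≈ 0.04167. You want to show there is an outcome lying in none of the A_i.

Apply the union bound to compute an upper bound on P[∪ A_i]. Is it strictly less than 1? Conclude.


Union bound: P[∪_{i=1}^{24} A_i] ≤ Σ_i P[A_i] ≤ 24·p = 24·(1/24) = 1.
Numerically: 1 ≈ 1.00000.
Is 1 < 1? NO.
Since the bound 1 is ≥ 1, the union bound is uninformative here; it does NOT by itself certify existence.

24·p = 1 ≈ 1.00000; existence NOT certified by the union bound.


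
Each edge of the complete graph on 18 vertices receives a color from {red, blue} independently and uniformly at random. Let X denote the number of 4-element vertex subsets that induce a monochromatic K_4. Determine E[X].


Let X = Σ_S X_S over the C(18, 4) = 3060 subsets S of size 4, where X_S = 1 if the K_4 on S is monochromatic.
For a fixed S, the K_4 on S has C(4, 2) = 6 edges. P[all 6 edges red] = (1/2)^6, and likewise for blue, so P[monochromatic] = 2·(1/2)^6 = 2^{1 − 6} = 1/32.
Summing: E[X] = C(18, 4) · 2^{1 − 6} = 3060 · 1/32 = 765/8.
Numerically: E[X] ≈ 95.62500.

E[X] = C(18,4)·2^(1−C(4,2)) = 765/8 ≈ 95.62500.


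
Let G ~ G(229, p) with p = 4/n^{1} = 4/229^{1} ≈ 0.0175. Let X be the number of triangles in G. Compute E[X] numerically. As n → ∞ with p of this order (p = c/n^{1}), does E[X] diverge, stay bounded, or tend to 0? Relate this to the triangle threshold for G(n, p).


Number of potential triangles: C(229, 3) = 1975354.
Each occurs with probability p³ ≈ (0.0175)³ ≈ 5.32934e-06.
By linearity: E[X] = C(229, 3)·p³ ≈ 1975354 · 5.32934e-06 ≈ 10.527.
Here α = 1, so p = 4/n is exactly at the triangle threshold p ~ 1/n. Asymptotically E[X] → c³/6 = 4³/6 = 32/3 ≈ 10.667, a bounded constant. In this regime the triangle count is asymptotically Poisson(c³/6).

E[X] ≈ 10.527; in regime p = Θ(1/n^{1}) E[X] stays bounded (at the triangle threshold p ~ 1/n).


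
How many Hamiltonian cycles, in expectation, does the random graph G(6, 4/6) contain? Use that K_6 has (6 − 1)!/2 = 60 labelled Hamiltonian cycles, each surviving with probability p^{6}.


K_6 has (6 − 1)!/2 = 60 labelled Hamiltonian cycles.
For each such Hamiltonian cycle H, let X_H = 1 if all 6 edges of H are present in G. Then P[X_H = 1] = p^{6} = (2/3)^{6} = 64/729.
Summing the indicators: E[X] = Σ_H E[X_H] = 60 · p^{6} = 60 · 64/729 = 1280/243.
Numerically: E[X] ≈ 5.267.

E[X] = 60 · (2/3)^{6} = 1280/243 ≈ 5.267.


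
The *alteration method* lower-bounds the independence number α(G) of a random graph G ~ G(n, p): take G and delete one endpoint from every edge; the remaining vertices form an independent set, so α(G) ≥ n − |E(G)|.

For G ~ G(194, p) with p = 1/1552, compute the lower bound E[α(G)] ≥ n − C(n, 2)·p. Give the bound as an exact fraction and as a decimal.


E[|E(G)|] = C(194, 2)·p = 18721 · (1/1552) = 193/16.
E[α(G)] ≥ n − E[|E(G)|] = 194 − 193/16 = 2911/16.
Numerically: ≈ 181.938.
(This is only a lower bound; the true E[α(G)] may be larger.)

E[α(G)] ≥ 2911/16 ≈ 181.938.


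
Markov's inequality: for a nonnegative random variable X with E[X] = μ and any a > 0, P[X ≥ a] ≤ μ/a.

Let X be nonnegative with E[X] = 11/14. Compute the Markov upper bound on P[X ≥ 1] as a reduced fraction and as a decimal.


μ = E[X] = 11/14, a = 1.
Markov: P[X ≥ 1] ≤ μ/a = (11/14)/1 = 11/14.
Numerically: ≈ 0.7857.
(Since a = 1 > μ = 0.7857, the bound 11/14 is < 1 and informative.)

P[X ≥ 1] ≤ 11/14 ≈ 0.7857.


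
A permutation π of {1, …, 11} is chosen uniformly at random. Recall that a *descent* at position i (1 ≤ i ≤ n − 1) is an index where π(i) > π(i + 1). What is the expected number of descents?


Write X = Σ X_I over i = 1, …, 10, with X_I the indicator of one descent.
There are 10 indicators.
For each fixed i, the pair (π(i), π(i+1)) is a uniformly random ordered pair of distinct values from {1, …, 11}; by symmetry P[π(i) > π(i+1)] = 1/2.
By linearity: E[X] = 10 · (1/2) = (11 − 1) · (1/2) = 5 ≈ 5.000.

E[X] = 5 = 5.000.


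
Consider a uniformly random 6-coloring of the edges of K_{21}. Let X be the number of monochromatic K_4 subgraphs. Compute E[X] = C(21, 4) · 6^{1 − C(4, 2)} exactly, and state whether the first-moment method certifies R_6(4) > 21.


E[X] = C(21, 4) · 6^{1 − 6} = 5985 · 6^{−5} = 5985/7776.
As a reduced fraction: E[X] = 665/864 ≈ 0.769676.
Is E[X] < 1? YES.
Since E[X] < 1, there exists a 6-coloring of K_{21} with no monochromatic K_4; hence R_6(4) > 21.

E[X] = 665/864 ≈ 0.769676; E[X] < 1, so R_6(4) > 21.


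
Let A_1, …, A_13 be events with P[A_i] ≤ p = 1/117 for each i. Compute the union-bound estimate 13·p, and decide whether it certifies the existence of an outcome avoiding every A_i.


Union bound: P[∪_{i=1}^{13} A_i] ≤ Σ_i P[A_i] ≤ 13·p = 13·(1/117) = 1/9.
Numerically: 1/9 ≈ 0.111.
Is 1/9 < 1? YES.
Since P[∪ A_i] ≤ 1/9 < 1, the complement has P[∩ A_i^c] ≥ 1 − 1/9 = 8/9 > 0, so some outcome avoids every A_i.

13·p = 1/9 ≈ 0.111; existence CERTIFIED by the union bound.


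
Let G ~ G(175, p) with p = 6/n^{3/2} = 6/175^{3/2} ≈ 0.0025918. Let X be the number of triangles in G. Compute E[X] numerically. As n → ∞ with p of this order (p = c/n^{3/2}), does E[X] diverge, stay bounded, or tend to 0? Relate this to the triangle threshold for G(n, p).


Number of potential triangles: C(175, 3) = 877975.
Each occurs with probability p³ ≈ (0.0025918)³ ≈ 1.7409349e-08.
By linearity: E[X] = C(175, 3)·p³ ≈ 877975 · 1.7409349e-08 ≈ 0.01528.
Since α = 3/2 > 1, p = c/n^{3/2} = o(1/n) is below the triangle threshold p ~ 1/n. Asymptotically E[X] ~ (c³/6)·n^{3(1−α)} = (6³/6)·n^{-1.5} → 0, so by Markov's inequality G has no triangles w.h.p.

E[X] ≈ 0.01528; in regime p = Θ(1/n^{3/2}) E[X] tends to 0 (below the triangle threshold p ~ 1/n).


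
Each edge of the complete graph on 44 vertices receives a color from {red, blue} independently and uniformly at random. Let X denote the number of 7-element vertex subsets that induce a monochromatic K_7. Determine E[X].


Let X = Σ_S X_S over the C(44, 7) = 38320568 subsets S of size 7, where X_S = 1 if the K_7 on S is monochromatic.
For a fixed S, the K_7 on S has C(7, 2) = 21 edges. P[all 21 edges red] = (1/2)^21, and likewise for blue, so P[monochromatic] = 2·(1/2)^21 = 2^{1 − 21} = 1/1048576.
By linearity: E[X] = C(44, 7) · 2^{1 − 21} = 38320568 · 1/1048576 = 4790071/131072.
Numerically: E[X] ≈ 36.545.

E[X] = C(44,7)·2^(1−C(7,2)) = 4790071/131072 ≈ 36.545.


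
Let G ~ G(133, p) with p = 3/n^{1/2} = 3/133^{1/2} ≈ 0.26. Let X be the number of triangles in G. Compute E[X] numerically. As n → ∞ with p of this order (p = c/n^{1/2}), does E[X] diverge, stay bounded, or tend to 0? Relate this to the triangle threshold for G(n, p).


Number of potential triangles: C(133, 3) = 383306.
Each occurs with probability p³ ≈ (0.26)³ ≈ 1.76030e-02.
By linearity: E[X] = C(133, 3)·p³ ≈ 383306 · 1.76030e-02 ≈ 6747.330.
Since α = 1/2 < 1, p = c/n^{1/2} ≫ 1/n is above the triangle threshold p ~ 1/n. Asymptotically E[X] ~ (c³/6)·n^{3(1−α)} = (3³/6)·n^{1.5} → ∞; triangles are abundant w.h.p.

E[X] ≈ 6747.330; in regime p = Θ(1/n^{1/2}) E[X] diverges (above the triangle threshold p ~ 1/n).


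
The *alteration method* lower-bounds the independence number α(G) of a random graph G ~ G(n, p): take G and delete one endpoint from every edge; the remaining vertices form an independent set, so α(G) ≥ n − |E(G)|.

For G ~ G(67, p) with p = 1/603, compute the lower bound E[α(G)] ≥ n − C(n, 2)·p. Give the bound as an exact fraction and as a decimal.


E[|E(G)|] = C(67, 2)·p = 2211 · (1/603) = 11/3.
E[α(G)] ≥ n − E[|E(G)|] = 67 − 11/3 = 190/3.
Numerically: ≈ 63.333333.
(This is only a lower bound; the true E[α(G)] may be larger.)

E[α(G)] ≥ 190/3 ≈ 63.333333.


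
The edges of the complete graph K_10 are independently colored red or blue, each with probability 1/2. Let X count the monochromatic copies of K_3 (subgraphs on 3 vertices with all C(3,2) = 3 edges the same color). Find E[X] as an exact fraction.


Let X = Σ_S X_S over the C(10, 3) = 120 subsets S of size 3, where X_S = 1 if the K_3 on S is monochromatic.
For a fixed S, the K_3 on S has C(3, 2) = 3 edges. P[all 3 edges red] = (1/2)^3, and likewise for blue, so P[monochromatic] = 2·(1/2)^3 = 2^{1 − 3} = 1/4.
By linearity of expectation: E[X] = C(10, 3) · 2^{1 − 3} = 120 · 1/4 = 30.
Numerically: E[X] ≈ 30.00000.

E[X] = C(10,3)·2^(1−C(3,2)) = 30 ≈ 30.00000.
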